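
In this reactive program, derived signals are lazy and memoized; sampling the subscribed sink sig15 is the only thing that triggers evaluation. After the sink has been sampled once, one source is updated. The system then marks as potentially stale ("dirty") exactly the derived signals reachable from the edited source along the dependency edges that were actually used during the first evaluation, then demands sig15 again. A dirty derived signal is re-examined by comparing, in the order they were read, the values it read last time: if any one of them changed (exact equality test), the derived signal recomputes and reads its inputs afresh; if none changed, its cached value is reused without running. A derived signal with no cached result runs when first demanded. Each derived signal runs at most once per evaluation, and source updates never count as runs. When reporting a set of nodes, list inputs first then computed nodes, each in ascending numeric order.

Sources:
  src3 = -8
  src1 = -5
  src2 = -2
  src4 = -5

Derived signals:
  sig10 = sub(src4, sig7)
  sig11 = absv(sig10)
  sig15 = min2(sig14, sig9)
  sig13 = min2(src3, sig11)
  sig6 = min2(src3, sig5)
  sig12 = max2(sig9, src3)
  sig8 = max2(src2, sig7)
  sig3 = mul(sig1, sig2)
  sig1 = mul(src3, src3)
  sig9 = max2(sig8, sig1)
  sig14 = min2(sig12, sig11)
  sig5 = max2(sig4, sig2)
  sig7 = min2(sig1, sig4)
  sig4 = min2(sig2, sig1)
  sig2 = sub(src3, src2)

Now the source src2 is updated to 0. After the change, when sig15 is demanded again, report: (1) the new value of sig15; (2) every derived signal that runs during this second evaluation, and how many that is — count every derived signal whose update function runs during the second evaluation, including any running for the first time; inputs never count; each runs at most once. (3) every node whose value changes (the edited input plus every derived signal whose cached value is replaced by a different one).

Demanding sig15 again yields 3.
9 derived signals run: sig2, sig4, sig7, sig8, sig9, sig10, sig11, sig14, sig15.
The nodes whose values change: src2, sig2, sig4, sig7, sig8, sig10, sig11, sig14, sig15.
Note where the cutoff bites: sig12 is checked, finds nothing changed, and keeps its cache.

First demand of the output computes:
  sig1 = mul(-8, -8) = 64
  sig2 = sub(-8, -2) = -6
  sig4 = min2(-6, 64) = -6
  sig7 = min2(64, -6) = -6
  sig8 = max2(-2, -6) = -2
  sig9 = max2(-2, 64) = 64
  sig10 = sub(-5, -6) = 1
  sig11 = absv(1) = 1
  sig12 = max2(64, -8) = 64
  sig14 = min2(64, 1) = 1
  sig15 = min2(1, 64) = 1

After the edit, cleaning proceeds:
  sig2: a read changed (src2 -2->0) — executes, giving -8.
  sig4: a read changed (sig2 -6->-8) — executes, giving -8.
  sig7: a read changed (sig4 -6->-8) — executes, giving -8.
  sig8: a read changed (src2 -2->0; sig7 -6->-8) — executes, giving 0.
  sig9: a read changed (sig8 -2->0) — executes, giving 64 — identical to its old value.
  sig10: a read changed (sig7 -6->-8) — executes, giving 3.
  sig11: a read changed (sig10 1->3) — executes, giving 3.
  sig12: dirty, but its reads are unchanged (sig9 unchanged, src3 unchanged); cached 64 stands.
  sig14: a read changed (sig11 1->3) — executes, giving 3.
  sig15: a read changed (sig14 1->3) — executes, giving 3.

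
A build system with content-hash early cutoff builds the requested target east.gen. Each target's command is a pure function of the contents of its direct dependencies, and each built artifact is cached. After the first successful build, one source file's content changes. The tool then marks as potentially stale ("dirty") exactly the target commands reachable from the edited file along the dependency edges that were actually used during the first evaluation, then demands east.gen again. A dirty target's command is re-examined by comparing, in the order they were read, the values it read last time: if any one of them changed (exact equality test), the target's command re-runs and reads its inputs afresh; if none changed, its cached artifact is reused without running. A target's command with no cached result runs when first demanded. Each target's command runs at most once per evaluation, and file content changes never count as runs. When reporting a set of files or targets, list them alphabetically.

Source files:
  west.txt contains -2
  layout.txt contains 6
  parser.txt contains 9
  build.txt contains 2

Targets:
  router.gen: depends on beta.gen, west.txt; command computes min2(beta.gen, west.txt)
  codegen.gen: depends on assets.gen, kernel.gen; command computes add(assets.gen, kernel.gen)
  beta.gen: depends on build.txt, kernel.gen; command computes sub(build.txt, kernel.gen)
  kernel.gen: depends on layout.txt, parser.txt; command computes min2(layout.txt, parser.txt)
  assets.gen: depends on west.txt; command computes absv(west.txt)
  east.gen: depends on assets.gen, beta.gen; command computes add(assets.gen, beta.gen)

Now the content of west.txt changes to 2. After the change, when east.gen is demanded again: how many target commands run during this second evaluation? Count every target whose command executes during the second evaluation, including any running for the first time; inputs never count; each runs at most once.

Target commands that run: assets.gen — 1 in total.
Key observation: the change is absorbed at assets.gen — it re-runs but produces the same value, and the output's value is unchanged.

First evaluation (everything demanded from the output):
  assets.gen = absv(-2) = 2
  kernel.gen = min2(6, 9) = 6
  beta.gen = sub(2, 6) = -4
  east.gen = add(2, -4) = -2

Propagation after the edit:
  assets.gen: runs — west.txt -2->2; result 2 (same value as before).
  east.gen: checked — values it read are unchanged (assets.gen unchanged, beta.gen unchanged); reused cached -2 without running.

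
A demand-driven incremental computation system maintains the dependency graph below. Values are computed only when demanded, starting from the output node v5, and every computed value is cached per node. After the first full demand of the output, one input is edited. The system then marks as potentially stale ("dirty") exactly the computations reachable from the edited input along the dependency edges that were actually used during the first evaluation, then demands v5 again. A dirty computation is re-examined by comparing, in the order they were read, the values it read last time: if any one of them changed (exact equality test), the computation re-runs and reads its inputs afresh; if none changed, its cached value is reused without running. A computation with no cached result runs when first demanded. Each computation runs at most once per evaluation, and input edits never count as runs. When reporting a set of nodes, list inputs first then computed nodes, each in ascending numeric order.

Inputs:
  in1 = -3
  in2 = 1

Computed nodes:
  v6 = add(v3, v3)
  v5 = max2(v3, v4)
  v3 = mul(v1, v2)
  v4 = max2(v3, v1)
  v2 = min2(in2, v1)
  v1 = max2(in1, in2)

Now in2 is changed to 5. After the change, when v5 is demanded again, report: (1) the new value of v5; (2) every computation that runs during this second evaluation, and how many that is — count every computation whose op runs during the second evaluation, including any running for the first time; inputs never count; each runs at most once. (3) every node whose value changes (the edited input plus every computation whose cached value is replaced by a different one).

First evaluation (everything demanded from the output):
  v1 = max2(-3, 1) = 1
  v2 = min2(1, 1) = 1
  v3 = mul(1, 1) = 1
  v4 = max2(1, 1) = 1
  v5 = max2(1, 1) = 1

Propagation after the edit:
  v1: runs — in2 1->5; result 5.
  v2: runs — in2 1->5; v1 1->5; result 5.
  v3: runs — v1 1->5; v2 1->5; result 25.
  v4: runs — v3 1->25; v1 1->5; result 25.
  v5: runs — v3 1->25; v4 1->25; result 25.

New value of v5: 25.
Computations that run: v1, v2, v3, v4, v5 — 5 in total.
Values that change: in2, v1, v2, v3, v4, v5.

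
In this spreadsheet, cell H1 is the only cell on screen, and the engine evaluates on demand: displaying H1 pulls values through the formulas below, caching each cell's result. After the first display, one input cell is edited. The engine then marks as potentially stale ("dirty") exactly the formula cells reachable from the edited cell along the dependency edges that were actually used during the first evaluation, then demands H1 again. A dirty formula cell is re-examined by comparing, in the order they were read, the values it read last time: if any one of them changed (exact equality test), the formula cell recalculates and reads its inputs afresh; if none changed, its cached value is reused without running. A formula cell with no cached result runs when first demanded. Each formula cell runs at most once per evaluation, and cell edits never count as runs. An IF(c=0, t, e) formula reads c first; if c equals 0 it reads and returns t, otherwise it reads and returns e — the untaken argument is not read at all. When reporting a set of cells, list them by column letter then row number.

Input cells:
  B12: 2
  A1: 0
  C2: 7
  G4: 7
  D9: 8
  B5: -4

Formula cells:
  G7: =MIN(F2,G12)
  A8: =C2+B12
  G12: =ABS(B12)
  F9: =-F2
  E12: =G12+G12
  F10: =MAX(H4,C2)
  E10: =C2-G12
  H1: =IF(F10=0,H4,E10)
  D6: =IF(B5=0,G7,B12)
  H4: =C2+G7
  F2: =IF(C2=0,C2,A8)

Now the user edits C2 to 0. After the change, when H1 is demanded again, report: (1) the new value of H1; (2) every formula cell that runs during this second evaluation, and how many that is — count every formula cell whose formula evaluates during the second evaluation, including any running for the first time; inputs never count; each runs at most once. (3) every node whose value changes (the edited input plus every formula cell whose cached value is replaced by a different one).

H1 now evaluates to 0.
Run set: F2, F10, G7, H1, H4 (5 run).
Changed values: C2, F2, F10, G7, H1, H4.
The important point: the flipped condition redirects demand; A8, E10 are left stale, never re-checked.

Initial pass — values computed on the first demand:
  A8 = 7 + 2 = 9
  F2 = IF(C2=0: C2=7 -> else branch A8) = 9
  G12 = ABS(2) = 2
  E10 = 7 - 2 = 5
  G7 = MIN(9, 2) = 2
  H4 = 7 + 2 = 9
  F10 = MAX(9, 7) = 9
  H1 = IF(F10=0: F10=9 -> else branch E10) = 5

Second demand — change propagation:
  A8: dirty yet unreached — the second evaluation never asks for it.
  E10: dirty yet unreached — the second evaluation never asks for it.
  F2: re-runs because C2 7->0; new result 0.
  G7: re-runs because F2 9->0; new result 0.
  H4: re-runs because C2 7->0; G7 2->0; new result 0.
  F10: re-runs because H4 9->0; C2 7->0; new result 0.
  H1: re-runs because F10 9->0; new result 0.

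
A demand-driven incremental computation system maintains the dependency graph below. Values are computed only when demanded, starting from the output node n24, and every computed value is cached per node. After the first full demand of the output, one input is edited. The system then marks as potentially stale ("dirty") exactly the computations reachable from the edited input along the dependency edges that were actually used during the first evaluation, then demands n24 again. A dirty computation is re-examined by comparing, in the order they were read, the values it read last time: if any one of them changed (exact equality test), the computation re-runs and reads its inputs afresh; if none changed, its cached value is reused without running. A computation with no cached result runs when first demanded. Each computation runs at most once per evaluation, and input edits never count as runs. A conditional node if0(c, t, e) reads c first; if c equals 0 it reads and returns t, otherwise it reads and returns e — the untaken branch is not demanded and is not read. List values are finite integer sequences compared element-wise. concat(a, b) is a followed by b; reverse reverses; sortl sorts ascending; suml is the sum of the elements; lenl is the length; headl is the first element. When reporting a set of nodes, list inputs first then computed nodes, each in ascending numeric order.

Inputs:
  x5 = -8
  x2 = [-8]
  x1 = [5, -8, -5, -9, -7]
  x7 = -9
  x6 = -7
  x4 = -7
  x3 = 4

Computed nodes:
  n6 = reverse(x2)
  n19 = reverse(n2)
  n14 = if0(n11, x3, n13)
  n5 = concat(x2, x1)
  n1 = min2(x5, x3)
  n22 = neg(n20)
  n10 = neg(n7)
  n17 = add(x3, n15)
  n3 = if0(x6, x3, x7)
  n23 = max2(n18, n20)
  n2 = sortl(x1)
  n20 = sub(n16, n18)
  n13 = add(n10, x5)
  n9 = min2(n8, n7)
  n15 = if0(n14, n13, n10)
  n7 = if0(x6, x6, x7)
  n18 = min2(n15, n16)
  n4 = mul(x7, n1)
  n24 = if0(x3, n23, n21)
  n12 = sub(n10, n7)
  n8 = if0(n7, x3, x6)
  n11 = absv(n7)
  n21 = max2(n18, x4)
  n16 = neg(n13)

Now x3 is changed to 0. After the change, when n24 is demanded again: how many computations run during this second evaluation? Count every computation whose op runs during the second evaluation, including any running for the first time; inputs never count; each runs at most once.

Computations that run: n20, n23, n24 — 3 in total.
Key observation: a condition flipped, so demand reaches new nodes — n20, n23 run for the first time.

First evaluation (everything demanded from the output):
  n7 = if0(x6=-7 -> else branch x7) = -9
  n10 = neg(-9) = 9
  n11 = absv(-9) = 9
  n13 = add(9, -8) = 1
  n14 = if0(n11=9 -> else branch n13) = 1
  n15 = if0(n14=1 -> else branch n10) = 9
  n16 = neg(1) = -1
  n18 = min2(9, -1) = -1
  n21 = max2(-1, -7) = -1
  n24 = if0(x3=4 -> else branch n21) = -1

Propagation after the edit:
  n20: demanded for the first time — runs, produces 0.
  n23: demanded for the first time — runs, produces 0.
  n24: runs — x3 4->0; result 0.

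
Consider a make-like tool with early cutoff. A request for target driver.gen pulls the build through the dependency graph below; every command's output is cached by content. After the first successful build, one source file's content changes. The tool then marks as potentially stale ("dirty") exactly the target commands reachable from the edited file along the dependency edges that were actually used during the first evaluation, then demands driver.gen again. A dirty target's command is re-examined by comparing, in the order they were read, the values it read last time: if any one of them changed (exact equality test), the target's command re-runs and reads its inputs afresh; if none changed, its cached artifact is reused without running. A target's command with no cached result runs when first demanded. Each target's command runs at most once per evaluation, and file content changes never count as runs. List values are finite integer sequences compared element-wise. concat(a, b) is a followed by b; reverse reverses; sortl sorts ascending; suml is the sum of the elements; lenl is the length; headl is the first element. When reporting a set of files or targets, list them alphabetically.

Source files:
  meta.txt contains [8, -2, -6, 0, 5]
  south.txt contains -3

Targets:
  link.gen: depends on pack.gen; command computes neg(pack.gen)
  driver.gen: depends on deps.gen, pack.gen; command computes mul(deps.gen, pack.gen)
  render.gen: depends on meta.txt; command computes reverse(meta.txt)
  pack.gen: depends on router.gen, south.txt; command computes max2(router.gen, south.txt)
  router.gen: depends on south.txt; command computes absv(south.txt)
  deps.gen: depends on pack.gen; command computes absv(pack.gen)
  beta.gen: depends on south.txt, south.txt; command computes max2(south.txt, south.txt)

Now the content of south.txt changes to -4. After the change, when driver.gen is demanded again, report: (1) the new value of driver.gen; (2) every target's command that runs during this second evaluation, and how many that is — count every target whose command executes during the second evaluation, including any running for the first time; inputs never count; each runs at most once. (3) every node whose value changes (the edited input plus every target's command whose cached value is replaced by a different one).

Demanding driver.gen again yields 16.
4 target commands run: deps.gen, driver.gen, pack.gen, router.gen.
The nodes whose values change: deps.gen, driver.gen, pack.gen, router.gen, south.txt.

First demand of the output computes:
  router.gen = absv(-3) = 3
  pack.gen = max2(3, -3) = 3
  deps.gen = absv(3) = 3
  driver.gen = mul(3, 3) = 9

After the edit, cleaning proceeds:
  router.gen: a read changed (south.txt -3->-4) — executes, giving 4.
  pack.gen: a read changed (router.gen 3->4; south.txt -3->-4) — executes, giving 4.
  deps.gen: a read changed (pack.gen 3->4) — executes, giving 4.
  driver.gen: a read changed (deps.gen 3->4; pack.gen 3->4) — executes, giving 16.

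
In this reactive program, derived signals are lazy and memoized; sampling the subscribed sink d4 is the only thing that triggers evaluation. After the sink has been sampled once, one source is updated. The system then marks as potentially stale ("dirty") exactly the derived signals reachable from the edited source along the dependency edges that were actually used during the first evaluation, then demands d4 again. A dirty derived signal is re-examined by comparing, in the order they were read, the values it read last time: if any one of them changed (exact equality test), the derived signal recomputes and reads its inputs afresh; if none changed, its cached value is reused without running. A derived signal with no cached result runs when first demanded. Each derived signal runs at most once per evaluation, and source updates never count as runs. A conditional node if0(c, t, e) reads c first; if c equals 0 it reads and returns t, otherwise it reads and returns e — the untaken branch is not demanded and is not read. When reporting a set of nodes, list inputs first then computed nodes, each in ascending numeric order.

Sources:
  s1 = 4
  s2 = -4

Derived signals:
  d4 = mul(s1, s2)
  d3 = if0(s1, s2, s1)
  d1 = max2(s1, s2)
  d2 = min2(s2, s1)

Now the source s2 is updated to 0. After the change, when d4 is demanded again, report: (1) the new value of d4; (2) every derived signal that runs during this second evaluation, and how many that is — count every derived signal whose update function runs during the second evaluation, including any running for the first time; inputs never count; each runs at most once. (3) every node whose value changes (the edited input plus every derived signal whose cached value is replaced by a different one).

Demanding d4 again yields 0.
1 derived signals run: d4.
The nodes whose values change: s2, d4.

First demand of the output computes:
  d4 = mul(4, -4) = -16

After the edit, cleaning proceeds:
  d4: a read changed (s2 -4->0) — executes, giving 0.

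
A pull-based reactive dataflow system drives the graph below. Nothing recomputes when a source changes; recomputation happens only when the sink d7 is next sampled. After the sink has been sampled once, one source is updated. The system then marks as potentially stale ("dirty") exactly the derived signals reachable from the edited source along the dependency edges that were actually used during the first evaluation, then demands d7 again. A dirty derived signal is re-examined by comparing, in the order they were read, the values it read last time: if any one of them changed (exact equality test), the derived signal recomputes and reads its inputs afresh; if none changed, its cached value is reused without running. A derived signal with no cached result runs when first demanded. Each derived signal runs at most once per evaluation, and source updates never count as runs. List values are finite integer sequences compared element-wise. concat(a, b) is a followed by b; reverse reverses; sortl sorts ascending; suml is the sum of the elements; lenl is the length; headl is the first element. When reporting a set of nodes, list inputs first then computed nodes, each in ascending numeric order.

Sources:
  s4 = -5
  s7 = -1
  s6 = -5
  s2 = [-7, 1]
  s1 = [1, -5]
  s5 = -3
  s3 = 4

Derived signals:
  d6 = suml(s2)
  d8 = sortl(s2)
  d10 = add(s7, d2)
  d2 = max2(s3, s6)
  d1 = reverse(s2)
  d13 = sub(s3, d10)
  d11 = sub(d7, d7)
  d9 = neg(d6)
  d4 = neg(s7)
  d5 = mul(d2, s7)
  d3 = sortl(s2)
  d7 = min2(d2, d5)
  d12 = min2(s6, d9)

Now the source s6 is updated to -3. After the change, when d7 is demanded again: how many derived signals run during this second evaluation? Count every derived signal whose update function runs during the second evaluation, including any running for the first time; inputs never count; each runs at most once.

First evaluation (everything demanded from the output):
  d2 = max2(4, -5) = 4
  d5 = mul(4, -1) = -4
  d7 = min2(4, -4) = -4

Propagation after the edit:
  d2: runs — s6 -5->-3; result 4 (same value as before).
  d5: checked — values it read are unchanged (d2 unchanged, s7 unchanged); reused cached -4 without running.
  d7: checked — values it read are unchanged (d2 unchanged, d5 unchanged); reused cached -4 without running.

Key observation: the change is absorbed at d2 — it re-runs but produces the same value, and the output's value is unchanged.

Derived signals that run: d2 — 1 in total.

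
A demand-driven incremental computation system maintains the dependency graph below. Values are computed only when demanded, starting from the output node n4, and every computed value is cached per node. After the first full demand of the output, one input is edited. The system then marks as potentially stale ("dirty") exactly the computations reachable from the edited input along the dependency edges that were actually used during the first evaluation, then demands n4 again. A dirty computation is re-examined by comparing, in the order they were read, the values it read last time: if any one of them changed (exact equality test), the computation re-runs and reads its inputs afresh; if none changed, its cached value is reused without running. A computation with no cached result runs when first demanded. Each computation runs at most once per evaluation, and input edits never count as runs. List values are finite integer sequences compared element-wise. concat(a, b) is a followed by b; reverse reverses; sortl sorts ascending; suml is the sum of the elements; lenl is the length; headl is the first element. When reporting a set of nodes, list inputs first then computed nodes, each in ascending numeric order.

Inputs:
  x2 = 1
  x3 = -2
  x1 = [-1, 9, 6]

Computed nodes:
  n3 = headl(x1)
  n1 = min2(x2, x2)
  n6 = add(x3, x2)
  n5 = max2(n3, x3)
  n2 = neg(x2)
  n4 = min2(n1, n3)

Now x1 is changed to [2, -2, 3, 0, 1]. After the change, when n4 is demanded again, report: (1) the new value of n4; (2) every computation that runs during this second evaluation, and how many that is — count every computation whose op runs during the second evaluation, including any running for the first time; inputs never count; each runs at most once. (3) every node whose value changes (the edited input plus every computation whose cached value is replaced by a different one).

First evaluation (everything demanded from the output):
  n1 = min2(1, 1) = 1
  n3 = headl([-1, 9, 6]) = -1
  n4 = min2(1, -1) = -1

Propagation after the edit:
  n3: runs — x1 [-1, 9, 6]->[2, -2, 3, 0, 1]; result 2.
  n4: runs — n3 -1->2; result 1.

New value of n4: 1.
Computations that run: n3, n4 — 2 in total.
Values that change: x1, n3, n4.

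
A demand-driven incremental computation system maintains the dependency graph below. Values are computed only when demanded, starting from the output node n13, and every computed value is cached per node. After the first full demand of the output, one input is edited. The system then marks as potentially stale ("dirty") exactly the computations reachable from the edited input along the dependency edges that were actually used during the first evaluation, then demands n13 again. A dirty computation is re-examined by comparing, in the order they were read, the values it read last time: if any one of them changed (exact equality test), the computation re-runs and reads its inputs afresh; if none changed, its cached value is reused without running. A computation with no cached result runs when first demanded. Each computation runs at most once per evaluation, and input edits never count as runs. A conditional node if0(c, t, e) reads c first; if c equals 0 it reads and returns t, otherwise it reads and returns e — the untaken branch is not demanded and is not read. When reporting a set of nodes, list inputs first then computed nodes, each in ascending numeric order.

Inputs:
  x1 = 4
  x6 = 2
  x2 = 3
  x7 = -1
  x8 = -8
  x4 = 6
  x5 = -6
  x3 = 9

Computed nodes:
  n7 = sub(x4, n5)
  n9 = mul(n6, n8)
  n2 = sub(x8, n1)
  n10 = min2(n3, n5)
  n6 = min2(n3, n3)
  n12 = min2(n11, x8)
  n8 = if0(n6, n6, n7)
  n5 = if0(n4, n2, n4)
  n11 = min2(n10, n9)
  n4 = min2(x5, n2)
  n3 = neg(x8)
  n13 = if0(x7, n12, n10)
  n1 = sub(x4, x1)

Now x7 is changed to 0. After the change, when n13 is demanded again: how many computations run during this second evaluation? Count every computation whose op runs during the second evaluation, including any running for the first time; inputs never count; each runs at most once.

First evaluation (everything demanded from the output):
  n1 = sub(6, 4) = 2
  n2 = sub(-8, 2) = -10
  n3 = neg(-8) = 8
  n4 = min2(-6, -10) = -10
  n5 = if0(n4=-10 -> else branch n4) = -10
  n10 = min2(8, -10) = -10
  n13 = if0(x7=-1 -> else branch n10) = -10

Propagation after the edit:
  n6: demanded for the first time — runs, produces 8.
  n7: demanded for the first time — runs, produces 16.
  n8: demanded for the first time — runs, produces 16.
  n9: demanded for the first time — runs, produces 128.
  n11: demanded for the first time — runs, produces -10.
  n12: demanded for the first time — runs, produces -10.
  n13: runs — x7 -1->0; result -10 (same value as before).

Key observation: a condition flipped, so demand reaches new nodes — n6, n7, n8, n9, n11, n12 run for the first time.

Computations that run: n6, n7, n8, n9, n11, n12, n13 — 7 in total.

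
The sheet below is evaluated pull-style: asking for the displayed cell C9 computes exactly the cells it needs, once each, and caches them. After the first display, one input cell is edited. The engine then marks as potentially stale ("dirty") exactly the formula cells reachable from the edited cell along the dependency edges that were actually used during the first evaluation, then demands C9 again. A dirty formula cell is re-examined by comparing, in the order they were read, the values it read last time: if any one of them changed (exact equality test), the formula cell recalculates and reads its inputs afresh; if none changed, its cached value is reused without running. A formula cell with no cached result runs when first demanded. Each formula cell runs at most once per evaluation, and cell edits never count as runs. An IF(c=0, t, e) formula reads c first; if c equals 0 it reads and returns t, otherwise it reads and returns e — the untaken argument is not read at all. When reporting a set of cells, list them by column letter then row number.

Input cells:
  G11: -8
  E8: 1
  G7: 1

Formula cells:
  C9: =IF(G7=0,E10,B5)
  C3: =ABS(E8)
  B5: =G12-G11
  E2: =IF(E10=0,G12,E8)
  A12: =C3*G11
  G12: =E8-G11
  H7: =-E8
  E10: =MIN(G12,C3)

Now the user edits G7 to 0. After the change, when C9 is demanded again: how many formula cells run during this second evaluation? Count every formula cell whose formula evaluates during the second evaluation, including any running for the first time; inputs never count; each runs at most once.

3 formula cells run: C3, C9, E10.
Note the branch switch — C3, E10 had no cache and run now for the first time.

First demand of the output computes:
  G12 = 1 - -8 = 9
  B5 = 9 - -8 = 17
  C9 = IF(G7=0: G7=1 -> else branch B5) = 17

After the edit, cleaning proceeds:
  C3: had never run; runs now, result 1.
  E10: had never run; runs now, result 1.
  C9: a read changed (G7 1->0) — executes, giving 1.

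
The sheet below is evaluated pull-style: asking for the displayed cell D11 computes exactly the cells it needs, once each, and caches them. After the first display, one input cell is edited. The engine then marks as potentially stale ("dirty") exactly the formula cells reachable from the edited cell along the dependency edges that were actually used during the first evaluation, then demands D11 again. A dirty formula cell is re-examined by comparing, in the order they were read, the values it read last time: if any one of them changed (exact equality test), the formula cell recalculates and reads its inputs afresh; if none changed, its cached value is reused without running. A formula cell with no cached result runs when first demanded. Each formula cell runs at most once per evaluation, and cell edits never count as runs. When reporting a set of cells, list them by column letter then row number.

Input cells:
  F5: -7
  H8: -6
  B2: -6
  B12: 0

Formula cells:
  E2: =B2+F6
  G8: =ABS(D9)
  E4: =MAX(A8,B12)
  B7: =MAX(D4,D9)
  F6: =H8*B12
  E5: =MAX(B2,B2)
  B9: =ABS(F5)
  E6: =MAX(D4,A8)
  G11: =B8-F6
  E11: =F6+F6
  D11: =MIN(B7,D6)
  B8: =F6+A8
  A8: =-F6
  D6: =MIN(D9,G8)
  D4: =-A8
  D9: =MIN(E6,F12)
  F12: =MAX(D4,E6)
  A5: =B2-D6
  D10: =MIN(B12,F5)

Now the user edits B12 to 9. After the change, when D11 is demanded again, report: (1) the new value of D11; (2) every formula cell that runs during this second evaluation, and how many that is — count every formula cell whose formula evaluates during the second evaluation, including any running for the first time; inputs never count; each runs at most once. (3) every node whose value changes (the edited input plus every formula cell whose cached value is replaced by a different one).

First demand of the output computes:
  F6 = -6 * 0 = 0
  A8 = -(0) = 0
  D4 = -(0) = 0
  E6 = MAX(0, 0) = 0
  F12 = MAX(0, 0) = 0
  D9 = MIN(0, 0) = 0
  B7 = MAX(0, 0) = 0
  G8 = ABS(0) = 0
  D6 = MIN(0, 0) = 0
  D11 = MIN(0, 0) = 0

After the edit, cleaning proceeds:
  F6: a read changed (B12 0->9) — executes, giving -54.
  A8: a read changed (F6 0->-54) — executes, giving 54.
  D4: a read changed (A8 0->54) — executes, giving -54.
  E6: a read changed (D4 0->-54; A8 0->54) — executes, giving 54.
  F12: a read changed (D4 0->-54; E6 0->54) — executes, giving 54.
  D9: a read changed (E6 0->54; F12 0->54) — executes, giving 54.
  B7: a read changed (D4 0->-54; D9 0->54) — executes, giving 54.
  G8: a read changed (D9 0->54) — executes, giving 54.
  D6: a read changed (D9 0->54; G8 0->54) — executes, giving 54.
  D11: a read changed (B7 0->54; D6 0->54) — executes, giving 54.

Demanding D11 again yields 54.
10 formula cells run: A8, B7, D4, D6, D9, D11, E6, F6, F12, G8.
The nodes whose values change: A8, B7, B12, D4, D6, D9, D11, E6, F6, F12, G8.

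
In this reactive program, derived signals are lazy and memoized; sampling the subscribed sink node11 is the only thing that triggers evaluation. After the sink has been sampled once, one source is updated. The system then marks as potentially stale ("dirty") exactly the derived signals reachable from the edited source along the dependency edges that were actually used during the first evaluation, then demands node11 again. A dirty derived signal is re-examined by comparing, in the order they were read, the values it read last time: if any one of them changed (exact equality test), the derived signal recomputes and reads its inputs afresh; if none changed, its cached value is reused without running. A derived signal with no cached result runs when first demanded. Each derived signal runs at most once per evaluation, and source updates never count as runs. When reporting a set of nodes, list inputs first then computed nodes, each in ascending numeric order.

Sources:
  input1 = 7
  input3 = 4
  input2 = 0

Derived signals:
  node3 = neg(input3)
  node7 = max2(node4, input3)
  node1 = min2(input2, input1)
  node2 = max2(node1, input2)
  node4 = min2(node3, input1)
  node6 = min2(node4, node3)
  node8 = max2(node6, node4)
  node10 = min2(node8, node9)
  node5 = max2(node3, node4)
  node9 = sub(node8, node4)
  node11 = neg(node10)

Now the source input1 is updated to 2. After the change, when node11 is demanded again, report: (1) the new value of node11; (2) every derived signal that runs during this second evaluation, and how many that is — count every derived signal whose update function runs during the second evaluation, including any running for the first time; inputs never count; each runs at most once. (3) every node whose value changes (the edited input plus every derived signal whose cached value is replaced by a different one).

First demand of the output computes:
  node3 = neg(4) = -4
  node4 = min2(-4, 7) = -4
  node6 = min2(-4, -4) = -4
  node8 = max2(-4, -4) = -4
  node9 = sub(-4, -4) = 0
  node10 = min2(-4, 0) = -4
  node11 = neg(-4) = 4

After the edit, cleaning proceeds:
  node4: a read changed (input1 7->2) — executes, giving -4 — identical to its old value.
  node6: dirty, but its reads are unchanged (node4 unchanged, node3 unchanged); cached -4 stands.
  node8: dirty, but its reads are unchanged (node6 unchanged, node4 unchanged); cached -4 stands.
  node9: dirty, but its reads are unchanged (node8 unchanged, node4 unchanged); cached 0 stands.
  node10: dirty, but its reads are unchanged (node8 unchanged, node9 unchanged); cached -4 stands.
  node11: dirty, but its reads are unchanged (node10 unchanged); cached 4 stands.

Note the absorption at node4: it re-runs yet its value is the same, leaving the output's value untouched.

Demanding node11 again yields 4.
1 derived signals run: node4.
The nodes whose values change: input1.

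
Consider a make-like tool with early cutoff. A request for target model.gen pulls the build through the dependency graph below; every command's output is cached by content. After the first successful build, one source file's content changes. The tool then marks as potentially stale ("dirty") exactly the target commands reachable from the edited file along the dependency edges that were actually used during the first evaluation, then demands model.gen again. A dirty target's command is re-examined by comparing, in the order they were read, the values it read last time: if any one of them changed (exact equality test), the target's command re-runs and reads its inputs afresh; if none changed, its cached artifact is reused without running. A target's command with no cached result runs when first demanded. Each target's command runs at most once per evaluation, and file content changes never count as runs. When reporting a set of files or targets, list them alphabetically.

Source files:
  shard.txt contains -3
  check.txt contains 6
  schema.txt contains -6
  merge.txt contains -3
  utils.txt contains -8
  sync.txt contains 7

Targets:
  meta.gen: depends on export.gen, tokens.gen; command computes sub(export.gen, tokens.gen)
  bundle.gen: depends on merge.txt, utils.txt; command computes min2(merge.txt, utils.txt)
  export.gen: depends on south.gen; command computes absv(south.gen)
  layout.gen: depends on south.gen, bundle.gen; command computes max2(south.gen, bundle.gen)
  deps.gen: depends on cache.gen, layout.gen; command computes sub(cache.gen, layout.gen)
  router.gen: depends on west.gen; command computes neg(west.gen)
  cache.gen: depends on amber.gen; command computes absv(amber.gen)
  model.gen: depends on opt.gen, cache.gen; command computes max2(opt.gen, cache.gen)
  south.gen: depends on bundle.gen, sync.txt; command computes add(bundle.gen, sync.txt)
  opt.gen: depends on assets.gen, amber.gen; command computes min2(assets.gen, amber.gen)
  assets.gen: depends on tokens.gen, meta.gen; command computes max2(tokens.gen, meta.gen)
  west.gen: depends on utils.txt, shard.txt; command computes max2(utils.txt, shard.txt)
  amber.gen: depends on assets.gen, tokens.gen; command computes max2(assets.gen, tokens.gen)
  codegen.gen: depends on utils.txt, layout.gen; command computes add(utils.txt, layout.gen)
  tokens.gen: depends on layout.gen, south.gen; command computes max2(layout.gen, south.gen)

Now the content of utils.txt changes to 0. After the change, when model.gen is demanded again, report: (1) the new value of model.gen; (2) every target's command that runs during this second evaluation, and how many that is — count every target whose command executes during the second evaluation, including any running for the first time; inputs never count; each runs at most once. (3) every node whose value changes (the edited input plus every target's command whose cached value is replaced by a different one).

First demand of the output computes:
  bundle.gen = min2(-3, -8) = -8
  south.gen = add(-8, 7) = -1
  export.gen = absv(-1) = 1
  layout.gen = max2(-1, -8) = -1
  tokens.gen = max2(-1, -1) = -1
  meta.gen = sub(1, -1) = 2
  assets.gen = max2(-1, 2) = 2
  amber.gen = max2(2, -1) = 2
  cache.gen = absv(2) = 2
  opt.gen = min2(2, 2) = 2
  model.gen = max2(2, 2) = 2

After the edit, cleaning proceeds:
  bundle.gen: a read changed (utils.txt -8->0) — executes, giving -3.
  south.gen: a read changed (bundle.gen -8->-3) — executes, giving 4.
  export.gen: a read changed (south.gen -1->4) — executes, giving 4.
  layout.gen: a read changed (south.gen -1->4; bundle.gen -8->-3) — executes, giving 4.
  tokens.gen: a read changed (layout.gen -1->4; south.gen -1->4) — executes, giving 4.
  meta.gen: a read changed (export.gen 1->4; tokens.gen -1->4) — executes, giving 0.
  assets.gen: a read changed (tokens.gen -1->4; meta.gen 2->0) — executes, giving 4.
  amber.gen: a read changed (assets.gen 2->4; tokens.gen -1->4) — executes, giving 4.
  cache.gen: a read changed (amber.gen 2->4) — executes, giving 4.
  opt.gen: a read changed (assets.gen 2->4; amber.gen 2->4) — executes, giving 4.
  model.gen: a read changed (opt.gen 2->4; cache.gen 2->4) — executes, giving 4.

Demanding model.gen again yields 4.
11 target commands run: amber.gen, assets.gen, bundle.gen, cache.gen, export.gen, layout.gen, meta.gen, model.gen, opt.gen, south.gen, tokens.gen.
The nodes whose values change: amber.gen, assets.gen, bundle.gen, cache.gen, export.gen, layout.gen, meta.gen, model.gen, opt.gen, south.gen, tokens.gen, utils.txt.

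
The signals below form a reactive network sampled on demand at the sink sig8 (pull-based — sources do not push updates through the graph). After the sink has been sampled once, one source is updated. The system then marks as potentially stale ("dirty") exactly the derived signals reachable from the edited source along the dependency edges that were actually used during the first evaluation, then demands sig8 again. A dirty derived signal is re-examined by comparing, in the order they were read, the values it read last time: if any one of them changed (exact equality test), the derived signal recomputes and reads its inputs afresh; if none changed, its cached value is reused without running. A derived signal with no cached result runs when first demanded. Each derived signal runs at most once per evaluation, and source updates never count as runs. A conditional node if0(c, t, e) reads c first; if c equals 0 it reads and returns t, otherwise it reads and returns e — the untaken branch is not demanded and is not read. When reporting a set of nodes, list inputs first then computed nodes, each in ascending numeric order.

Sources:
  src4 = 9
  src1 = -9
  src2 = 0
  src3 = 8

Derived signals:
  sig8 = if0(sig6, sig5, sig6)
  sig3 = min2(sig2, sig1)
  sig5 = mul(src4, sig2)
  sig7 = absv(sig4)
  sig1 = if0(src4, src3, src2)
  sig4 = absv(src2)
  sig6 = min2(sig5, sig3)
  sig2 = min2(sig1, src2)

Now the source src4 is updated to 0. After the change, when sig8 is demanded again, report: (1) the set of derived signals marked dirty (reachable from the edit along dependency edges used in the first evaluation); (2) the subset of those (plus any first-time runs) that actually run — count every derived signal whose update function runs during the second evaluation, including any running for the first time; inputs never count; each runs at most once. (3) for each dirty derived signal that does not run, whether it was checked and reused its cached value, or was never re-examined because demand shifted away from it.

Dirty set: sig1, sig2, sig3, sig5, sig6, sig8.
Run set: sig1, sig2, sig3, sig5 (4 run).
Re-examined without running (cache reused): sig6, sig8.
The important point: at sig6 every value read last time is unchanged, so the dirty flag clears without a run.

Initial pass — values computed on the first demand:
  sig1 = if0(src4=9 -> else branch src2) = 0
  sig2 = min2(0, 0) = 0
  sig3 = min2(0, 0) = 0
  sig5 = mul(9, 0) = 0
  sig6 = min2(0, 0) = 0
  sig8 = if0(sig6=0 -> then branch sig5) = 0

Second demand — change propagation:
  sig1: re-runs because src4 9->0; new result 8.
  sig2: re-runs because sig1 0->8; new result 0 (unchanged).
  sig3: re-runs because sig1 0->8; new result 0 (unchanged).
  sig5: re-runs because src4 9->0; new result 0 (unchanged).
  sig6: re-examined; everything it read last time is the same (sig5 unchanged, sig3 unchanged) — cache 0 kept, no run.
  sig8: re-examined; everything it read last time is the same (sig6 unchanged, sig5 unchanged) — cache 0 kept, no run.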